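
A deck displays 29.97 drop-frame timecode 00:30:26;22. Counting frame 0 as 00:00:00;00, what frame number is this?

54748

As if non-drop at 30 labels/s: (0 × 3600 + 30 × 60 + 26) × 30 + 22 = 54802.
Minute boundaries passed: 30; those not divisible by 10: 30 − 3 = 27; dropped labels = 2 × 27 = 54.
Actual frame index = 54802 − 54 = 54748.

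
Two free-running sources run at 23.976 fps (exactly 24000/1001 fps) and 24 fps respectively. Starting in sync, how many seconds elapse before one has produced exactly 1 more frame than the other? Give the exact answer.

The gap grows by |24 − 24000/1001| = 24/1001 frames per second.
Time for a 1-frame gap: 1 ÷ (24/1001) = 1001/24 s.

1001/24 seconds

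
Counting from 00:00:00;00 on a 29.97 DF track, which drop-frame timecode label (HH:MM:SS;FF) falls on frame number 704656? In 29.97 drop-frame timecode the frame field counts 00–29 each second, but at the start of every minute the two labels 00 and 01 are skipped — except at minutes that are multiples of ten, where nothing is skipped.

Each 10-minute DF block holds 10 × 60 × 30 − 9 × 2 = 17982 frames. 704656 ÷ 17982 → 39 full blocks, remainder 3358.
Within the partial block the first minute is 1800 frames and each further minute 1798, so 1 further minute boundary passed. Total skipped labels = 18 × 39 + 2 × 1 = 704.
Non-drop label index = 704656 + 704 = 705360; at 30 labels/s that is 06:31:52:00, i.e. DF 06:31:52;00.

06:31:52;00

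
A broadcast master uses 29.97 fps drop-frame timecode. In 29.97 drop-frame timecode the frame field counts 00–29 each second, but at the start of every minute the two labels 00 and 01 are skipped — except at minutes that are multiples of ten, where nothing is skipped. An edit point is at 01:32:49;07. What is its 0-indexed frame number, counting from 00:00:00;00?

166911

As if non-drop at 30 labels/s: (1 × 3600 + 32 × 60 + 49) × 30 + 7 = 167077.
Minute boundaries passed: 92; those not divisible by 10: 92 − 9 = 83; dropped labels = 2 × 83 = 166.
Actual frame index = 167077 − 166 = 166911.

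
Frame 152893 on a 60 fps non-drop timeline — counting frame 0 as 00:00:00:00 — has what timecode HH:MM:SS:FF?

00:42:28:13

152893 ÷ 60 = 2548 full seconds, remainder 13 frames.
2548 s = 0 h 42 min 28 s.
Timecode: 00:42:28:13.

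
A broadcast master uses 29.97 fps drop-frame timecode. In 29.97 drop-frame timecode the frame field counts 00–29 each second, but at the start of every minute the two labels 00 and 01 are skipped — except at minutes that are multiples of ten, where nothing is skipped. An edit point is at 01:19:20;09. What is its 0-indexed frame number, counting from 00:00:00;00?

142665

As if non-drop at 30 labels/s: (1 × 3600 + 19 × 60 + 20) × 30 + 9 = 142809.
Minute boundaries passed: 79; those not divisible by 10: 79 − 7 = 72; dropped labels = 2 × 72 = 144.
Actual frame index = 142809 − 144 = 142665.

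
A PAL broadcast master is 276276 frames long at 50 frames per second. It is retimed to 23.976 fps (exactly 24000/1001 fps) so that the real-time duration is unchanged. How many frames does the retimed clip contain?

132480 frames

Target frames = source frames × (target rate / source rate) = 276276 × (24000/1001)/(50) = 276276 × 480/1001 = 132480.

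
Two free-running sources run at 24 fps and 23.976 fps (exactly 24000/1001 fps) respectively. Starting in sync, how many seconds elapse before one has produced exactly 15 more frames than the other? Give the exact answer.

625.625 seconds

The gap grows by |24000/1001 − 24| = 24/1001 frames per second.
Time for a 15-frame gap: 15 ÷ (24/1001) = 625.625 s.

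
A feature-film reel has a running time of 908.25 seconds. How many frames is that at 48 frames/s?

Frames = 908.25 × 48 = 43596.

43596 frames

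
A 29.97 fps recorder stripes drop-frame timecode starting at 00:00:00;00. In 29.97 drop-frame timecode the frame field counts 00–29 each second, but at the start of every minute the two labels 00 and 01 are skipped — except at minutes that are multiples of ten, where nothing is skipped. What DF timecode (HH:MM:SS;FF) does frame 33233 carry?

Each 10-minute DF block holds 10 × 60 × 30 − 9 × 2 = 17982 frames. 33233 ÷ 17982 → 1 full block, remainder 15251.
Within the partial block the first minute is 1800 frames and each further minute 1798, so 8 further minute boundaries passed. Total skipped labels = 18 × 1 + 2 × 8 = 34.
Non-drop label index = 33233 + 34 = 33267; at 30 labels/s that is 00:18:28:27, i.e. DF 00:18:28;27.

00:18:28;27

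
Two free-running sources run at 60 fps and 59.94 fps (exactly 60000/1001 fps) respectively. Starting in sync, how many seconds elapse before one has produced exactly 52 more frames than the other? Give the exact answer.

The gap grows by |60000/1001 − 60| = 60/1001 frames per second.
Time for a 52-frame gap: 52 ÷ (60/1001) = 13013/15 s.

13013/15 seconds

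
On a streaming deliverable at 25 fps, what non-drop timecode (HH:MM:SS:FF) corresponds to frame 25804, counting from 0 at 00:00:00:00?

25804 ÷ 25 = 1032 full seconds, remainder 4 frames.
1032 s = 0 h 17 min 12 s.
Timecode: 00:17:12:04.

00:17:12:04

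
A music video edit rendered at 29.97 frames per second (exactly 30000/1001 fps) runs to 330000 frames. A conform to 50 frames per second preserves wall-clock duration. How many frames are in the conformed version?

Target frames = source frames × (target rate / source rate) = 330000 × (50)/(30000/1001) = 330000 × 1001/600 = 550550.

550550 frames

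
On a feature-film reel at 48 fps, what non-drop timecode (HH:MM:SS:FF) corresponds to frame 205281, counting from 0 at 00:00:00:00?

01:11:16:33

205281 ÷ 48 = 4276 full seconds, remainder 33 frames.
4276 s = 1 h 11 min 16 s.
Timecode: 01:11:16:33.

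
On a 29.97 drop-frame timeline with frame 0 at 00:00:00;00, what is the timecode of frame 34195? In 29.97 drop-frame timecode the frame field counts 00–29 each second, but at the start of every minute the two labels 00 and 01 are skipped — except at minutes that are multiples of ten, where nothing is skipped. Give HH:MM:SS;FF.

Ten DF minutes hold 17982 frames, so frame 34195 lies in block 1 (frames 17982–35963) with 16213 frames into that block.
The block's first minute is 1800 frames and the rest 1798 each; 16213 frames reaches minute 9, so 1 × 18 + 9 × 2 = 36 labels have been skipped so far.
Adding those back, label number 34195 + 36 = 34231 at 30 labels/s is 1141 s + 1 f = 0 h 19 min 1 s frame 1, i.e. 00:19:01;01.

00:19:01;01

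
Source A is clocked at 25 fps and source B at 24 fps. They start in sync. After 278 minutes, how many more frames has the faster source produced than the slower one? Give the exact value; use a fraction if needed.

16680 frames

278 min = 16680 s.
A emits 25 × 16680 = 417000 frames; B emits 24 × 16680 = 400320.
Difference = 16680 frames; B is behind A.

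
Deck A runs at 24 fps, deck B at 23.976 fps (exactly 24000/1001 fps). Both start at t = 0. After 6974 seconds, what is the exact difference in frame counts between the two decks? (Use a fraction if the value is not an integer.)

A emits 24 × 6974 = 167376 frames; B emits 24000/1001 × 6974 = 15216000/91.
Difference = 15216/91 frames (≈ 167.2088); B is behind A.

15216/91 frames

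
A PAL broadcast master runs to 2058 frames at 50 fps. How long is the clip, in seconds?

41.16 seconds

Running time = 2058 / (50) = 41.16 s.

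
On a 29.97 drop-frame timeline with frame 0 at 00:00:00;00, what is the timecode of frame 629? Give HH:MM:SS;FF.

00:00:20;29

Each 10-minute DF block holds 10 × 60 × 30 − 9 × 2 = 17982 frames. 629 ÷ 17982 → 0 full blocks, remainder 629.
Within the partial block the first minute is 1800 frames and each further minute 1798, so 0 further minute boundaries passed. Total skipped labels = 18 × 0 + 2 × 0 = 0.
Non-drop label index = 629 + 0 = 629; at 30 labels/s that is 00:00:20:29, i.e. DF 00:00:20;29.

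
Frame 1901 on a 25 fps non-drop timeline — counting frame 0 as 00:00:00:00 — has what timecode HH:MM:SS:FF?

00:01:16:01

1901 ÷ 25 = 76 full seconds, remainder 1 frame.
76 s = 0 h 1 min 16 s.
Timecode: 00:01:16:01.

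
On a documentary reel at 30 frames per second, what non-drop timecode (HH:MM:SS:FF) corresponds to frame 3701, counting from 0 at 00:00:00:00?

3701 ÷ 30 = 123 full seconds, remainder 11 frames.
123 s = 0 h 2 min 3 s.
Timecode: 00:02:03:11.

00:02:03:11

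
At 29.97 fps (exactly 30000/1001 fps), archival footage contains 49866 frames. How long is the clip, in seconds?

Running time = 49866 / (30000/1001) = 1663.8622 s.

1663.8622 seconds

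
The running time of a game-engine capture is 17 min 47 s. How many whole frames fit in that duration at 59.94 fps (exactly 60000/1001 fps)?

17 min 47 s = 1067 s.
Frames = 1067 × 60000/1001 = 5820000/91 ≈ 63956.0440.
Complete frames: 63956.

63956 frames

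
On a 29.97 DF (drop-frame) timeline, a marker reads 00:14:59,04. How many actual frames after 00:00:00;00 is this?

26948

As if non-drop at 30 labels/s: (0 × 3600 + 14 × 60 + 59) × 30 + 4 = 26974.
Minute boundaries passed: 14; those not divisible by 10: 14 − 1 = 13; dropped labels = 2 × 13 = 26.
Actual frame index = 26974 − 26 = 26948.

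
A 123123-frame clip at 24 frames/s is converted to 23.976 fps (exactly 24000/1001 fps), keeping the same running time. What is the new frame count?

123000 frames

Target frames = source frames × (target rate / source rate) = 123123 × (24000/1001)/(24) = 123123 × 1000/1001 = 123000.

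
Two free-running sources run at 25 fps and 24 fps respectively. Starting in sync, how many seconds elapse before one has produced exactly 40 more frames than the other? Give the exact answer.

40 seconds

The gap grows by |24 − 25| = 1 frame per second.
Time for a 40-frame gap: 40 ÷ (1) = 40 s.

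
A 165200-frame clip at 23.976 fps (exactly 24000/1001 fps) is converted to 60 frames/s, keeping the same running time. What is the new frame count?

413413 frames

Target frames = source frames × (target rate / source rate) = 165200 × (60)/(24000/1001) = 165200 × 1001/400 = 413413.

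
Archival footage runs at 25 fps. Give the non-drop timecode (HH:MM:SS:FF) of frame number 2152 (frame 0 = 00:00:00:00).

00:01:26:02

2152 ÷ 25 = 86 full seconds, remainder 2 frames.
86 s = 0 h 1 min 26 s.
Timecode: 00:01:26:02.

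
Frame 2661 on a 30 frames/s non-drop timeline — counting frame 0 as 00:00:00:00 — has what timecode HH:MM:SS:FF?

2661 ÷ 30 = 88 full seconds, remainder 21 frames.
88 s = 0 h 1 min 28 s.
Timecode: 00:01:28:21.

00:01:28:21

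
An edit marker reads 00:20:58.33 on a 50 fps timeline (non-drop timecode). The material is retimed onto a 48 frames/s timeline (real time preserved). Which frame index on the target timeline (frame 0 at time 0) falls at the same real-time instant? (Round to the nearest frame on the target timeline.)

frame 60416

Source frame index: (0×3600 + 20×60 + 58) × 50 + 33 = 62933.
Real time: 62933 / (50) = 62933/50 s.
Target frame: (62933/50) × (48) = 1510392/25 ≈ 60415.680 → 60416.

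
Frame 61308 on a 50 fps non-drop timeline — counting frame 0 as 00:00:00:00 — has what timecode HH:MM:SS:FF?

61308 ÷ 50 = 1226 full seconds, remainder 8 frames.
1226 s = 0 h 20 min 26 s.
Timecode: 00:20:26:08.

00:20:26:08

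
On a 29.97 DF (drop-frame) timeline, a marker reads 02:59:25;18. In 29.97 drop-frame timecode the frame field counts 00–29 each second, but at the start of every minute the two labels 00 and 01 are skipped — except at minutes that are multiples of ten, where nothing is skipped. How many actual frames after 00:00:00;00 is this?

Complete 10-minute blocks: 17, each 17982 frames → 305694.
Remaining 9 whole minutes in the current block: 1800 + 8 × 1798 = 16184 frames.
Within the current minute: 25 × 30 + 18 − 2 = 766 (labels ;00/;01 skipped at this minute). Total = 305694 + 16184 + 766 = 322644.

322644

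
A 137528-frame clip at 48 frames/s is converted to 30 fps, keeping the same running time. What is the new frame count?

Target frames = source frames × (target rate / source rate) = 137528 × (30)/(48) = 137528 × 5/8 = 85955.

85955 frames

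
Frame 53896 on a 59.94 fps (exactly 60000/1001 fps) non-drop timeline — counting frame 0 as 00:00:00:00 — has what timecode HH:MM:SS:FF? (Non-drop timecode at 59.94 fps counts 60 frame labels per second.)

53896 ÷ 60 = 898 full seconds, remainder 16 frames.
898 s = 0 h 14 min 58 s.
Timecode: 00:14:58:16.

00:14:58:16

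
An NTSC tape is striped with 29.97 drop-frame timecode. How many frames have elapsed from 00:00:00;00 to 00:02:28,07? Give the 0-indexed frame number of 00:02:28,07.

Complete 10-minute blocks: 0, each 17982 frames → 0.
Remaining 2 whole minutes in the current block: 1800 + 1 × 1798 = 3598 frames.
Within the current minute: 28 × 30 + 7 − 2 = 845 (labels ;00/;01 skipped at this minute). Total = 0 + 3598 + 845 = 4443.

4443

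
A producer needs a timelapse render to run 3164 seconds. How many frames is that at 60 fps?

189840 frames

Frames = 3164 × 60 = 189840.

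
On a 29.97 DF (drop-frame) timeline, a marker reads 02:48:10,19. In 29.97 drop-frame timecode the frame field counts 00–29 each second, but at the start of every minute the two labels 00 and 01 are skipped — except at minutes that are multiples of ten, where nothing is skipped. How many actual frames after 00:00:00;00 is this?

As if non-drop at 30 labels/s: (2 × 3600 + 48 × 60 + 10) × 30 + 19 = 302719.
Minute boundaries passed: 168; those not divisible by 10: 168 − 16 = 152; dropped labels = 2 × 152 = 304.
Actual frame index = 302719 − 304 = 302415.

302415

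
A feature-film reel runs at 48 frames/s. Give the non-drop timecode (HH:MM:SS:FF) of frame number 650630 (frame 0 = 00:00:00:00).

03:45:54:38

650630 ÷ 48 = 13554 full seconds, remainder 38 frames.
13554 s = 3 h 45 min 54 s.
Timecode: 03:45:54:38.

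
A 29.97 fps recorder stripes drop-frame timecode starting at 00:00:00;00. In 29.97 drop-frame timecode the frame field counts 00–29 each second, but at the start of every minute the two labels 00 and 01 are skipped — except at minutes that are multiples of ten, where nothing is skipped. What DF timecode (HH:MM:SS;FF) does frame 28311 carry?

00:15:44;19

Each 10-minute DF block holds 10 × 60 × 30 − 9 × 2 = 17982 frames. 28311 ÷ 17982 → 1 full block, remainder 10329.
Within the partial block the first minute is 1800 frames and each further minute 1798, so 5 further minute boundaries passed. Total skipped labels = 18 × 1 + 2 × 5 = 28.
Non-drop label index = 28311 + 28 = 28339; at 30 labels/s that is 00:15:44:19, i.e. DF 00:15:44;19.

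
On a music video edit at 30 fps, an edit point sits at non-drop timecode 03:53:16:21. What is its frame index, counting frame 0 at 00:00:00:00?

Total seconds to the label: (3 × 3600 + 53 × 60 + 16) = 13996.
Frame index = 13996 × 30 + 21 = 419901.

frame 419901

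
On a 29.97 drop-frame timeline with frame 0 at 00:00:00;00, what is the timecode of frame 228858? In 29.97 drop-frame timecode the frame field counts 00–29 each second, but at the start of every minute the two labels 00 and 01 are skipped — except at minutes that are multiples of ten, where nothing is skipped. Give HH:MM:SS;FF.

Each 10-minute DF block holds 10 × 60 × 30 − 9 × 2 = 17982 frames. 228858 ÷ 17982 → 12 full blocks, remainder 13074.
Within the partial block the first minute is 1800 frames and each further minute 1798, so 7 further minute boundaries passed. Total skipped labels = 18 × 12 + 2 × 7 = 230.
Non-drop label index = 228858 + 230 = 229088; at 30 labels/s that is 02:07:16:08, i.e. DF 02:07:16;08.

02:07:16;08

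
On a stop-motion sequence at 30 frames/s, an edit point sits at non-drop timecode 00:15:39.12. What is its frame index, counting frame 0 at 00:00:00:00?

frame 28182

Total seconds to the label: (0 × 3600 + 15 × 60 + 39) = 939.
Frame index = 939 × 30 + 12 = 28182.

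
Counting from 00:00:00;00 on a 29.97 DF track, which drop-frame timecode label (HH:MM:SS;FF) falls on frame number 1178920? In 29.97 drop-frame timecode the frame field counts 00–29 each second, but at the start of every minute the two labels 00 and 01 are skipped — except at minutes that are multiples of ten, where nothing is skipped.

Each 10-minute DF block holds 10 × 60 × 30 − 9 × 2 = 17982 frames. 1178920 ÷ 17982 → 65 full blocks, remainder 10090.
Within the partial block the first minute is 1800 frames and each further minute 1798, so 5 further minute boundaries passed. Total skipped labels = 18 × 65 + 2 × 5 = 1180.
Non-drop label index = 1178920 + 1180 = 1180100; at 30 labels/s that is 10:55:36:20, i.e. DF 10:55:36;20.

10:55:36;20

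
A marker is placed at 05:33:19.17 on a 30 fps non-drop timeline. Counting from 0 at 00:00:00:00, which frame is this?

599987

Total seconds to the label: (5 × 3600 + 33 × 60 + 19) = 19999.
Frame index = 19999 × 30 + 17 = 599987.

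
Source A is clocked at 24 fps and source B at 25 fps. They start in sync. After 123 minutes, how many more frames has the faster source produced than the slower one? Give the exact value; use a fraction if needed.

7380 frames

123 min = 7380 s.
A emits 24 × 7380 = 177120 frames; B emits 25 × 7380 = 184500.
Difference = 7380 frames; B is ahead of A.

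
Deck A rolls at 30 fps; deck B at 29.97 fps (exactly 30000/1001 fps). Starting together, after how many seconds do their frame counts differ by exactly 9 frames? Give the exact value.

The gap grows by |30000/1001 − 30| = 30/1001 frames per second.
Time for a 9-frame gap: 9 ÷ (30/1001) = 300.3 s.

300.3 seconds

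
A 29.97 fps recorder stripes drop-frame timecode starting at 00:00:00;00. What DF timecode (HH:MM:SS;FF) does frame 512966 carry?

04:45:16;00

Ten DF minutes hold 17982 frames, so frame 512966 lies in block 28 (frames 503496–521477) with 9470 frames into that block.
The block's first minute is 1800 frames and the rest 1798 each; 9470 frames reaches minute 5, so 28 × 18 + 5 × 2 = 514 labels have been skipped so far.
Adding those back, label number 512966 + 514 = 513480 at 30 labels/s is 17116 s + 0 f = 4 h 45 min 16 s frame 0, i.e. 04:45:16;00.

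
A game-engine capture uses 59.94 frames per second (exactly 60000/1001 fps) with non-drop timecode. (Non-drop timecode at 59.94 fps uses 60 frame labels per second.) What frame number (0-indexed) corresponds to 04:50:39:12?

Total seconds to the label: (4 × 3600 + 50 × 60 + 39) = 17439.
Frame index = 17439 × 60 + 12 = 1046352.

frame 1046352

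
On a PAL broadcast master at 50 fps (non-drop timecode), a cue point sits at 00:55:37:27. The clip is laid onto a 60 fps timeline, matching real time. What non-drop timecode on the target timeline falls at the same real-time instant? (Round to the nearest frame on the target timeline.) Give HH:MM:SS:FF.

00:55:37:32

Source frame index: (0×3600 + 55×60 + 37) × 50 + 27 = 166877.
Real time: 166877 / (50) = 166877/50 s.
Target frame: (166877/50) × (60) = 1001262/5 ≈ 200252.400 → 200252.
At 60 labels/s: frame 200252 → 00:55:37:32.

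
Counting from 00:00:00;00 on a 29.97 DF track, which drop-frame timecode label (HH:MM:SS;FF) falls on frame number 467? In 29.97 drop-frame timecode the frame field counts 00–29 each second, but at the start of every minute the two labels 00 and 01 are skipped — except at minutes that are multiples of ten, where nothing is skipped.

00:00:15;17

Each 10-minute DF block holds 10 × 60 × 30 − 9 × 2 = 17982 frames. 467 ÷ 17982 → 0 full blocks, remainder 467.
Within the partial block the first minute is 1800 frames and each further minute 1798, so 0 further minute boundaries passed. Total skipped labels = 18 × 0 + 2 × 0 = 0.
Non-drop label index = 467 + 0 = 467; at 30 labels/s that is 00:00:15:17, i.e. DF 00:00:15;17.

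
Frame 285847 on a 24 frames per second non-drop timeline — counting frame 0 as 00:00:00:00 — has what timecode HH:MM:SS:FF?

285847 ÷ 24 = 11910 full seconds, remainder 7 frames.
11910 s = 3 h 18 min 30 s.
Timecode: 03:18:30:07.

03:18:30:07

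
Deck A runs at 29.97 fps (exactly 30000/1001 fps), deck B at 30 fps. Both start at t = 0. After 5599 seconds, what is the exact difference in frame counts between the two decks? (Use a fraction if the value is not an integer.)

A emits 30000/1001 × 5599 = 15270000/91 frames; B emits 30 × 5599 = 167970.
Difference = 15270/91 frames (≈ 167.8022); B is ahead of A.

15270/91 frames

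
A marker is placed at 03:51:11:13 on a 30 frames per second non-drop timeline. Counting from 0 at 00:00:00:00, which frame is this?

416143

Total seconds to the label: (3 × 3600 + 51 × 60 + 11) = 13871.
Frame index = 13871 × 30 + 13 = 416143.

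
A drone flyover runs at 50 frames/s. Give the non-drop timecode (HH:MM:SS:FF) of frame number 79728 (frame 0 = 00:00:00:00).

00:26:34:28

79728 ÷ 50 = 1594 full seconds, remainder 28 frames.
1594 s = 0 h 26 min 34 s.
Timecode: 00:26:34:28.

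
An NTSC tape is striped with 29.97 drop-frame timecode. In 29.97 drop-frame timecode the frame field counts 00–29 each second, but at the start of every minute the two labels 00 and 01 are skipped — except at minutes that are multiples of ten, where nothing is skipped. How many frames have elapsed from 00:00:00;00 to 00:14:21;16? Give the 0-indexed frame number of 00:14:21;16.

As if non-drop at 30 labels/s: (0 × 3600 + 14 × 60 + 21) × 30 + 16 = 25846.
Minute boundaries passed: 14; those not divisible by 10: 14 − 1 = 13; dropped labels = 2 × 13 = 26.
Actual frame index = 25846 − 26 = 25820.

25820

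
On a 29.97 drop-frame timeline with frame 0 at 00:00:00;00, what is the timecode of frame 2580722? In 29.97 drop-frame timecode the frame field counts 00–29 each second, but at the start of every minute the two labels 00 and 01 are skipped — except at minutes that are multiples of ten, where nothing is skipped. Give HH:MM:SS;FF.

23:55:10;06

Ten DF minutes hold 17982 frames, so frame 2580722 lies in block 143 (frames 2571426–2589407) with 9296 frames into that block.
The block's first minute is 1800 frames and the rest 1798 each; 9296 frames reaches minute 5, so 143 × 18 + 5 × 2 = 2584 labels have been skipped so far.
Adding those back, label number 2580722 + 2584 = 2583306 at 30 labels/s is 86110 s + 6 f = 23 h 55 min 10 s frame 6, i.e. 23:55:10;06.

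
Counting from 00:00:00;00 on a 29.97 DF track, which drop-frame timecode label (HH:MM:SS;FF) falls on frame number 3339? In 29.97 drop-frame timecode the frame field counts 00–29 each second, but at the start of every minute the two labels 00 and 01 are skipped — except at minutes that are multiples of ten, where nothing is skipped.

00:01:51;11

Each 10-minute DF block holds 10 × 60 × 30 − 9 × 2 = 17982 frames. 3339 ÷ 17982 → 0 full blocks, remainder 3339.
Within the partial block the first minute is 1800 frames and each further minute 1798, so 1 further minute boundary passed. Total skipped labels = 18 × 0 + 2 × 1 = 2.
Non-drop label index = 3339 + 2 = 3341; at 30 labels/s that is 00:01:51:11, i.e. DF 00:01:51;11.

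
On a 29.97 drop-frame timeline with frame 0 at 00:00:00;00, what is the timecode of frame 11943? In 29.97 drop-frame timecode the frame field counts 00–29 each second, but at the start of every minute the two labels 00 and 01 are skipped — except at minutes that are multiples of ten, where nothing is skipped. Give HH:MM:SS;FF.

Ten DF minutes hold 17982 frames, so frame 11943 lies in block 0 (frames 0–17981) with 11943 frames into that block.
The block's first minute is 1800 frames and the rest 1798 each; 11943 frames reaches minute 6, so 0 × 18 + 6 × 2 = 12 labels have been skipped so far.
Adding those back, label number 11943 + 12 = 11955 at 30 labels/s is 398 s + 15 f = 0 h 6 min 38 s frame 15, i.e. 00:06:38;15.

00:06:38;15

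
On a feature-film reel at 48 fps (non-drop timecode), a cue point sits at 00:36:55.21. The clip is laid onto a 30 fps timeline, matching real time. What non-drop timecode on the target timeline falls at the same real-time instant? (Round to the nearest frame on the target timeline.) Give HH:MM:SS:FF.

Source frame index: (0×3600 + 36×60 + 55) × 48 + 21 = 106341.
Real time: 106341 / (48) = 35447/16 s.
Target frame: (35447/16) × (30) = 531705/8 ≈ 66463.125 → 66463.
At 30 labels/s: frame 66463 → 00:36:55:13.

00:36:55:13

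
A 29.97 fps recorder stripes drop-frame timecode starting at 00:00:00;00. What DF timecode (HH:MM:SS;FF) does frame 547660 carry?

05:04:33;18

Each 10-minute DF block holds 10 × 60 × 30 − 9 × 2 = 17982 frames. 547660 ÷ 17982 → 30 full blocks, remainder 8200.
Within the partial block the first minute is 1800 frames and each further minute 1798, so 4 further minute boundaries passed. Total skipped labels = 18 × 30 + 2 × 4 = 548.
Non-drop label index = 547660 + 548 = 548208; at 30 labels/s that is 05:04:33:18, i.e. DF 05:04:33;18.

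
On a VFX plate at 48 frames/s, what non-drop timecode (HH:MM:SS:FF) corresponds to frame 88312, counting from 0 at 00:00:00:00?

00:30:39:40

88312 ÷ 48 = 1839 full seconds, remainder 40 frames.
1839 s = 0 h 30 min 39 s.
Timecode: 00:30:39:40.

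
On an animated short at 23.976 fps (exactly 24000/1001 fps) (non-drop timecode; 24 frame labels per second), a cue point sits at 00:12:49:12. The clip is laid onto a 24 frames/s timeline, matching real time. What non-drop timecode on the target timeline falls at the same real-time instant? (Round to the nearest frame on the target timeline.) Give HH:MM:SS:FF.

00:12:50:06

Source frame index: (0×3600 + 12×60 + 49) × 24 + 12 = 18468.
Real time: 18468 / (24000/1001) = 1540539/2000 s.
Target frame: (1540539/2000) × (24) = 4621617/250 ≈ 18486.468 → 18486.
At 24 labels/s: frame 18486 → 00:12:50:06.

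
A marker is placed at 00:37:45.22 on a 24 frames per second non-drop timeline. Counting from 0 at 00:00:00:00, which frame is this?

Total seconds to the label: (0 × 3600 + 37 × 60 + 45) = 2265.
Frame index = 2265 × 24 + 22 = 54382.

frame 54382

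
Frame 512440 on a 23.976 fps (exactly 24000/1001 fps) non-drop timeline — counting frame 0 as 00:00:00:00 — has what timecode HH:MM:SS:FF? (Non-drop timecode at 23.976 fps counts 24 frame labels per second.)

512440 ÷ 24 = 21351 full seconds, remainder 16 frames.
21351 s = 5 h 55 min 51 s.
Timecode: 05:55:51:16.

05:55:51:16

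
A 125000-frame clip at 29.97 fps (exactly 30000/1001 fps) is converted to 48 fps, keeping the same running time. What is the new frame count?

200200 frames

Target frames = source frames × (target rate / source rate) = 125000 × (48)/(30000/1001) = 125000 × 1001/625 = 200200.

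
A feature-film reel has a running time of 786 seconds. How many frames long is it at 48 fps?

37728 frames

Frames = 786 × 48 = 37728.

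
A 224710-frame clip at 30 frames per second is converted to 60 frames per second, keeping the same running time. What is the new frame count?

449420 frames

Target frames = source frames × (target rate / source rate) = 224710 × (60)/(30) = 224710 × 2 = 449420.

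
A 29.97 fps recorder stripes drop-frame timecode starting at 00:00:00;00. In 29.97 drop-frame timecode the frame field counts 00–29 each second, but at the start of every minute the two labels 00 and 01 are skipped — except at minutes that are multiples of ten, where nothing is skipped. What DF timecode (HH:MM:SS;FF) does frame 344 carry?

00:00:11;14

Ten DF minutes hold 17982 frames, so frame 344 lies in block 0 (frames 0–17981) with 344 frames into that block.
The block's first minute is 1800 frames and the rest 1798 each; 344 frames reaches minute 0, so 0 × 18 + 0 × 2 = 0 labels have been skipped so far.
Adding those back, label number 344 + 0 = 344 at 30 labels/s is 11 s + 14 f = 0 h 0 min 11 s frame 14, i.e. 00:00:11;14.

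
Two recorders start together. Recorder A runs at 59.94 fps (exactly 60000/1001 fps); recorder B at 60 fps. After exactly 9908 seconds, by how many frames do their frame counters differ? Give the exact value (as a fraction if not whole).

A emits 60000/1001 × 9908 = 594480000/1001 frames; B emits 60 × 9908 = 594480.
Difference = 594480/1001 frames (≈ 593.8861); B is ahead of A.

594480/1001 frames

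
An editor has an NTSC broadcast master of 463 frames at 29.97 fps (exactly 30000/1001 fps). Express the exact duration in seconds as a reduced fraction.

Running time = 463 ÷ (30000/1001) = 463 × 1001/30000 = 463463/30000 s.

463463/30000 seconds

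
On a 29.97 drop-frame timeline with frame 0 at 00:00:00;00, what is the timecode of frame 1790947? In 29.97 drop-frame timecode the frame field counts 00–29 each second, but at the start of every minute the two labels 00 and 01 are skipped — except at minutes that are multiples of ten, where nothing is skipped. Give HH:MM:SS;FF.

Each 10-minute DF block holds 10 × 60 × 30 − 9 × 2 = 17982 frames. 1790947 ÷ 17982 → 99 full blocks, remainder 10729.
Within the partial block the first minute is 1800 frames and each further minute 1798, so 5 further minute boundaries passed. Total skipped labels = 18 × 99 + 2 × 5 = 1792.
Non-drop label index = 1790947 + 1792 = 1792739; at 30 labels/s that is 16:35:57:29, i.e. DF 16:35:57;29.

16:35:57;29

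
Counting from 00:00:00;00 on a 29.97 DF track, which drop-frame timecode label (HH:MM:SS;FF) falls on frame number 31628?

Ten DF minutes hold 17982 frames, so frame 31628 lies in block 1 (frames 17982–35963) with 13646 frames into that block.
The block's first minute is 1800 frames and the rest 1798 each; 13646 frames reaches minute 7, so 1 × 18 + 7 × 2 = 32 labels have been skipped so far.
Adding those back, label number 31628 + 32 = 31660 at 30 labels/s is 1055 s + 10 f = 0 h 17 min 35 s frame 10, i.e. 00:17:35;10.

00:17:35;10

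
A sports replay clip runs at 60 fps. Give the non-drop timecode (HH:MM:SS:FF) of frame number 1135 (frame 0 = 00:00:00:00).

00:00:18:55

1135 ÷ 60 = 18 full seconds, remainder 55 frames.
18 s = 0 h 0 min 18 s.
Timecode: 00:00:18:55.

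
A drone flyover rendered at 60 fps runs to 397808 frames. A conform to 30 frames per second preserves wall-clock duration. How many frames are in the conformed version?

Target frames = source frames × (target rate / source rate) = 397808 × (30)/(60) = 397808 × 1/2 = 198904.

198904 frames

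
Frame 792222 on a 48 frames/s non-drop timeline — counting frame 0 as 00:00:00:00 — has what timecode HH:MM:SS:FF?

04:35:04:30

792222 ÷ 48 = 16504 full seconds, remainder 30 frames.
16504 s = 4 h 35 min 4 s.
Timecode: 04:35:04:30.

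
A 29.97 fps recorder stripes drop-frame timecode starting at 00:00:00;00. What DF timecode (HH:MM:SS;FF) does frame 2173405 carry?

20:08:39;11

Each 10-minute DF block holds 10 × 60 × 30 − 9 × 2 = 17982 frames. 2173405 ÷ 17982 → 120 full blocks, remainder 15565.
Within the partial block the first minute is 1800 frames and each further minute 1798, so 8 further minute boundaries passed. Total skipped labels = 18 × 120 + 2 × 8 = 2176.
Non-drop label index = 2173405 + 2176 = 2175581; at 30 labels/s that is 20:08:39:11, i.e. DF 20:08:39;11.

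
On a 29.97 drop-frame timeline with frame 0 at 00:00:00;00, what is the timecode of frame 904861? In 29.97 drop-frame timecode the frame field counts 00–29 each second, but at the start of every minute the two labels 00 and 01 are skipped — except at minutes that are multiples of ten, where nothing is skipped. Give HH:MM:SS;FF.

Each 10-minute DF block holds 10 × 60 × 30 − 9 × 2 = 17982 frames. 904861 ÷ 17982 → 50 full blocks, remainder 5761.
Within the partial block the first minute is 1800 frames and each further minute 1798, so 3 further minute boundaries passed. Total skipped labels = 18 × 50 + 2 × 3 = 906.
Non-drop label index = 904861 + 906 = 905767; at 30 labels/s that is 08:23:12:07, i.e. DF 08:23:12;07.

08:23:12;07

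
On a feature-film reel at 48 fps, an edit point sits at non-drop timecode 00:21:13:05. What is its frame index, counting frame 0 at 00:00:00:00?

Total seconds to the label: (0 × 3600 + 21 × 60 + 13) = 1273.
Frame index = 1273 × 48 + 5 = 61109.

frame 61109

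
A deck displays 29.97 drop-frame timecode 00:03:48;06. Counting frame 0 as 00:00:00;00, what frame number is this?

6840

As if non-drop at 30 labels/s: (0 × 3600 + 3 × 60 + 48) × 30 + 6 = 6846.
Minute boundaries passed: 3; those not divisible by 10: 3 − 0 = 3; dropped labels = 2 × 3 = 6.
Actual frame index = 6846 − 6 = 6840.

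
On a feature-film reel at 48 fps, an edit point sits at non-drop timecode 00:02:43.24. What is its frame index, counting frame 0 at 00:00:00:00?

frame 7848

Total seconds to the label: (0 × 3600 + 2 × 60 + 43) = 163.
Frame index = 163 × 48 + 24 = 7848.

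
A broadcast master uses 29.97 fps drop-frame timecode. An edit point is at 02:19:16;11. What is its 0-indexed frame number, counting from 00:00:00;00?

250439

As if non-drop at 30 labels/s: (2 × 3600 + 19 × 60 + 16) × 30 + 11 = 250691.
Minute boundaries passed: 139; those not divisible by 10: 139 − 13 = 126; dropped labels = 2 × 126 = 252.
Actual frame index = 250691 − 252 = 250439.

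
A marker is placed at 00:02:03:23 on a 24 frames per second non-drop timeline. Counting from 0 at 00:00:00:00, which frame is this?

Total seconds to the label: (0 × 3600 + 2 × 60 + 3) = 123.
Frame index = 123 × 24 + 23 = 2975.

frame 2975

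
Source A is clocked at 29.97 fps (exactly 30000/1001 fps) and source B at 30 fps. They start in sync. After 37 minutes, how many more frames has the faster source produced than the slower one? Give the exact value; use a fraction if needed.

37 min = 2220 s.
A emits 30000/1001 × 2220 = 66600000/1001 frames; B emits 30 × 2220 = 66600.
Difference = 66600/1001 frames (≈ 66.5335); B is ahead of A.

66600/1001 frames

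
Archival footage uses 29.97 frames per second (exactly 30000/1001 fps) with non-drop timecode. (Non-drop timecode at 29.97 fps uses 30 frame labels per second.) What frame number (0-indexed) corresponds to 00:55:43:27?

100317

Total seconds to the label: (0 × 3600 + 55 × 60 + 43) = 3343.
Frame index = 3343 × 30 + 27 = 100317.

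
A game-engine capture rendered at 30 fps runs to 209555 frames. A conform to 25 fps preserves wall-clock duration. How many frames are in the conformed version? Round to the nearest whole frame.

174629 frames

Frames at target rate = 209555 × (25) / (30) = 1047775/6 ≈ 174629.167.
Nearest whole frame: 174629.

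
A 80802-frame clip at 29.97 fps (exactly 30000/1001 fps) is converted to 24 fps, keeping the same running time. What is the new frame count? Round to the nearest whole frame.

Frames at target rate = 80802 × (24) / (30000/1001) = 40441401/625 ≈ 64706.242.
Nearest whole frame: 64706.

64706 frames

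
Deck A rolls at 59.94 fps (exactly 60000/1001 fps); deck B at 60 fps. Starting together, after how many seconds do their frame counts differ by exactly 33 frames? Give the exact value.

550.55 seconds

The gap grows by |60 − 60000/1001| = 60/1001 frames per second.
Time for a 33-frame gap: 33 ÷ (60/1001) = 550.55 s.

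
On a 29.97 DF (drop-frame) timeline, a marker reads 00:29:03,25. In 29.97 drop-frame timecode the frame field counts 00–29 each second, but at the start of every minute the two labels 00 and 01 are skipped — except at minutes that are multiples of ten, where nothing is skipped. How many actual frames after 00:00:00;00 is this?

52261

Complete 10-minute blocks: 2, each 17982 frames → 35964.
Remaining 9 whole minutes in the current block: 1800 + 8 × 1798 = 16184 frames.
Within the current minute: 3 × 30 + 25 − 2 = 113 (labels ;00/;01 skipped at this minute). Total = 35964 + 16184 + 113 = 52261.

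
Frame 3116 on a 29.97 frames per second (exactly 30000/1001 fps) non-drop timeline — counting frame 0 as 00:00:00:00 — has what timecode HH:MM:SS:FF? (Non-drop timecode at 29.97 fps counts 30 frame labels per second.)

00:01:43:26

3116 ÷ 30 = 103 full seconds, remainder 26 frames.
103 s = 0 h 1 min 43 s.
Timecode: 00:01:43:26.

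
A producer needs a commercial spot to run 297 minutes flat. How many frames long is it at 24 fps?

297 min = 17820 s.
Frames = 17820 × 24 = 427680.

427680 frames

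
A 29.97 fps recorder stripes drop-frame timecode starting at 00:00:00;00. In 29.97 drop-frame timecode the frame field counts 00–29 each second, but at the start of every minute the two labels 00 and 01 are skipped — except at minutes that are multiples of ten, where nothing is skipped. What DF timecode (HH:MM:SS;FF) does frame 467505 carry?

Ten DF minutes hold 17982 frames, so frame 467505 lies in block 25 (frames 449550–467531) with 17955 frames into that block.
The block's first minute is 1800 frames and the rest 1798 each; 17955 frames reaches minute 9, so 25 × 18 + 9 × 2 = 468 labels have been skipped so far.
Adding those back, label number 467505 + 468 = 467973 at 30 labels/s is 15599 s + 3 f = 4 h 19 min 59 s frame 3, i.e. 04:19:59;03.

04:19:59;03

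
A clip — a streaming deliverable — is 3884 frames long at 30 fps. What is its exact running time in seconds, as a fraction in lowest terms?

Running time = 3884 ÷ (30) = 3884 × 1/30 = 1942/15 s.

1942/15 seconds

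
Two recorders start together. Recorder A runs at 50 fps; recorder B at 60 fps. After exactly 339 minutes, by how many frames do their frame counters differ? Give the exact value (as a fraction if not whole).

339 min = 20340 s.
A emits 50 × 20340 = 1017000 frames; B emits 60 × 20340 = 1220400.
Difference = 203400 frames; B is ahead of A.

203400 frames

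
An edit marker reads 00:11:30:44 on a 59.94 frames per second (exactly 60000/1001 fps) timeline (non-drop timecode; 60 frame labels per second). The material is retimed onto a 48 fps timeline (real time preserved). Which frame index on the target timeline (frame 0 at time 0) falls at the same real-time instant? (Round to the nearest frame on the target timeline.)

Source frame index: (0×3600 + 11×60 + 30) × 60 + 44 = 41444.
Real time: 41444 / (60000/1001) = 10371361/15000 s.
Target frame: (10371361/15000) × (48) = 20742722/625 ≈ 33188.355 → 33188.

frame 33188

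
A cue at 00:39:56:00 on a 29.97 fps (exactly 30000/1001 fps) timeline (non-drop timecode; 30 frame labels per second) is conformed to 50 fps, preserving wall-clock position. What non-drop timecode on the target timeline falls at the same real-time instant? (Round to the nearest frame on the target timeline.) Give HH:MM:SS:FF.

Source frame index: (0×3600 + 39×60 + 56) × 30 + 0 = 71880.
Real time: 71880 / (30000/1001) = 599599/250 s.
Target frame: (599599/250) × (50) = 599599/5 ≈ 119919.800 → 119920.
At 50 labels/s: frame 119920 → 00:39:58:20.

00:39:58:20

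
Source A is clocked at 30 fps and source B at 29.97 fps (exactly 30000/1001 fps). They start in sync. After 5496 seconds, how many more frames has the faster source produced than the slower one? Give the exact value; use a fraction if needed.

164880/1001 frames

A emits 30 × 5496 = 164880 frames; B emits 30000/1001 × 5496 = 164880000/1001.
Difference = 164880/1001 frames (≈ 164.7153); B is behind A.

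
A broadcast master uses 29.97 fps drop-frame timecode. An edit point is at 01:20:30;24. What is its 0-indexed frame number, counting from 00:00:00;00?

As if non-drop at 30 labels/s: (1 × 3600 + 20 × 60 + 30) × 30 + 24 = 144924.
Minute boundaries passed: 80; those not divisible by 10: 80 − 8 = 72; dropped labels = 2 × 72 = 144.
Actual frame index = 144924 − 144 = 144780.

144780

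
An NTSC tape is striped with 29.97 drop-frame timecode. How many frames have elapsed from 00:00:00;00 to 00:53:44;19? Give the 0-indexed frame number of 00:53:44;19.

96643

Complete 10-minute blocks: 5, each 17982 frames → 89910.
Remaining 3 whole minutes in the current block: 1800 + 2 × 1798 = 5396 frames.
Within the current minute: 44 × 30 + 19 − 2 = 1337 (labels ;00/;01 skipped at this minute). Total = 89910 + 5396 + 1337 = 96643.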